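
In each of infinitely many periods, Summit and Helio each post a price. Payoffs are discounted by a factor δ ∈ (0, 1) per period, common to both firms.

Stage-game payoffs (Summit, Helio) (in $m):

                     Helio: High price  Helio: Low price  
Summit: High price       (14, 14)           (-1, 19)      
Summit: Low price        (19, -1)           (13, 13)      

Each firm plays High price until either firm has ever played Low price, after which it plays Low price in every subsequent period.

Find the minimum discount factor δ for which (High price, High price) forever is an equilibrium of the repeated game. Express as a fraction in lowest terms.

5/6

Cooperation forever yields 14 each period: 14/(1−δ).
Deviating yields 19 once, then 13 forever: 19 + 13δ/(1−δ).
No profitable deviation requires 14/(1−δ) ≥ 19 + 13δ/(1−δ).
Multiplying by (1−δ): 14 ≥ 19(1−δ) + 13δ = 19 − 6δ.
So 6δ ≥ 5, i.e. δ ≥ 5/6.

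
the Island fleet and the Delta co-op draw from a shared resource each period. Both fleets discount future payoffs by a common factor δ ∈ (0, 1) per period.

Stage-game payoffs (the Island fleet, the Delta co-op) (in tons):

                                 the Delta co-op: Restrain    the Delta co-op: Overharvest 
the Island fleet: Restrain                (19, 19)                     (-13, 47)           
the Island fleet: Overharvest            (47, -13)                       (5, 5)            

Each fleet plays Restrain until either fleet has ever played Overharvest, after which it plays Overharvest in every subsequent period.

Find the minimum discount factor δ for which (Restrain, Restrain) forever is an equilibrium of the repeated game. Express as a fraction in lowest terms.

One-period gain from deviating is 47 − 19 = 28. The loss is 19 − 5 = 14 in every subsequent period, with present value 14·δ/(1−δ).
Deviation is unprofitable when 14·δ/(1−δ) ≥ 28, i.e. δ/(1−δ) ≥ 2.
Equivalently δ ≥ 28/(28+14) = 2/3.

2/3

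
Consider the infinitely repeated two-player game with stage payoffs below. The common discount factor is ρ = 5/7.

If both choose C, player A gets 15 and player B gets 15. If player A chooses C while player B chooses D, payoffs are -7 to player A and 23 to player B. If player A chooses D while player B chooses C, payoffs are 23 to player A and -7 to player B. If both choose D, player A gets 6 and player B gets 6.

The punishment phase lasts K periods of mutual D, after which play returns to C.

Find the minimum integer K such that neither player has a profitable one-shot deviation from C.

2

Need Σ_{k=1}^{K} ρ^k ≥ (23−15)/(15−6) = 0.8889 at ρ = 5/7.
At K = 1 the sum is 0.7143 < 0.8889; at K = 2 it is 1.2245 ≥ 0.8889.
So the minimum punishment length is K = 2.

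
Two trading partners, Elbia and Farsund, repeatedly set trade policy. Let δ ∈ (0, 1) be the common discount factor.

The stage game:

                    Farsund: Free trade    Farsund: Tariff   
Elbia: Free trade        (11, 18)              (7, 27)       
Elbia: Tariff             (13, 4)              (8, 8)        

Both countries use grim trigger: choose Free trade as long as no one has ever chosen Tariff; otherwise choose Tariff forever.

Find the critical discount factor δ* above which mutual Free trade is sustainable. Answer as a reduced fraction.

9/19

Elbia: cooperation gives 11 each period; deviation gives 13 once then 8 forever.
  11/(1−δ) ≥ 13 + 8δ/(1−δ) ⇒ δ ≥ 2/5.
Farsund: cooperation gives 18 each period; deviation gives 27 once then 8 forever.
  δ ≥ 9/19.
Both must hold, so the binding constraint is Farsund's: δ ≥ 9/19.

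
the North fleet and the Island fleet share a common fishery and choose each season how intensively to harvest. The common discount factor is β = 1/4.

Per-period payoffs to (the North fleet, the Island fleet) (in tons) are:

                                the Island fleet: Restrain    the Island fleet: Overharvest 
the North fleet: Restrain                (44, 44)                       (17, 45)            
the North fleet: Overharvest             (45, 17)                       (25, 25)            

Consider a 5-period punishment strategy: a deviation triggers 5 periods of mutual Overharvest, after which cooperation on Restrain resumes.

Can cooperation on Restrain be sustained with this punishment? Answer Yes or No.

Yes

A one-shot deviation gives 45 now, then 25 for 5 periods, then back to 44.
Gain from deviating: (45−44) today; loss: (44−25) in each of the next 5 periods.
No-deviation condition: (44−25)(β+…+β^5) ≥ 45−44, i.e. β+…+β^5 ≥ 1/19.
At β = 1/4: β+…+β^5 = 0.3330 ≥ 0.0526.
So cooperation is sustainable.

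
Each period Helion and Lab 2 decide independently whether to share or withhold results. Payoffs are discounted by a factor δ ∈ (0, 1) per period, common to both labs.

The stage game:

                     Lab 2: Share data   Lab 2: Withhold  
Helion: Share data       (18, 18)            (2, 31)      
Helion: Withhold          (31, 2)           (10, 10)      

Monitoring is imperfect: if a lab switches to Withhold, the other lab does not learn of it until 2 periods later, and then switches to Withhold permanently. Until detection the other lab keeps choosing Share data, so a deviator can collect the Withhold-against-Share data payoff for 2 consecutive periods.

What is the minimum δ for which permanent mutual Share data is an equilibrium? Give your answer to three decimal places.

0.787

Deviating for the 2 undetected periods gains 31−18 = 13 per period over cooperation, then loses 18−10 = 8 per period forever once punishment starts.
Gain: 13(1 + δ + … + δ^1); loss: 8·δ^2/(1−δ).
No profitable deviation ⇔ 13(1−δ^2) ≤ 8·δ^2, i.e. δ^2 ≥ 13/(13+8) = 13/21.
Hence δ ≥ (13/21)^(1/2) ≈ 0.787.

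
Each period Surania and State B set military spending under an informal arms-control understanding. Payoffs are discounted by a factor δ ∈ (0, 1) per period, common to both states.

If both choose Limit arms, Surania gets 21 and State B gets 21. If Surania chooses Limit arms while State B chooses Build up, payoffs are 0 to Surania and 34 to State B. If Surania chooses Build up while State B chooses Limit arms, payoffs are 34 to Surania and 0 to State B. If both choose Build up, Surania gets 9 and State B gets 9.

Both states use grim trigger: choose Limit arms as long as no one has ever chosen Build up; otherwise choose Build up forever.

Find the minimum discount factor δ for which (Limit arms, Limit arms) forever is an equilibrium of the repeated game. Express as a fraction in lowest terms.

13/25

One-period gain from deviating is 34 − 21 = 13. The loss is 21 − 9 = 12 in every subsequent period, with present value 12·δ/(1−δ).
Deviation is unprofitable when 12·δ/(1−δ) ≥ 13, i.e. δ/(1−δ) ≥ 13/12.
Equivalently δ ≥ 13/(13+12) = 13/25.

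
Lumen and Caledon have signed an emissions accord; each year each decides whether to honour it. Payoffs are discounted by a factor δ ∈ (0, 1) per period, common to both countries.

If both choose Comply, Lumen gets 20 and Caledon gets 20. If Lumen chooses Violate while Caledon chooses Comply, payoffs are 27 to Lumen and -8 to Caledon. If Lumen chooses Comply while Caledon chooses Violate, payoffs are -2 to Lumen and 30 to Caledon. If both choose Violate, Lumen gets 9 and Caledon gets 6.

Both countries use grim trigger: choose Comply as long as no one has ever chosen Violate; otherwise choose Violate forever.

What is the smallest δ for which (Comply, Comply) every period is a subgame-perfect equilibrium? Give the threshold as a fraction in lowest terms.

For Lumen: deviation gain 27−20 = 7, per-period punishment loss 20−9 = 11. IC gives δ ≥ 7/18.
For Caledon: gain 10, loss 14 per period, so δ ≥ 10/24 = 5/12.
The tighter constraint is Caledon's, so cooperation needs δ ≥ 5/12.

5/12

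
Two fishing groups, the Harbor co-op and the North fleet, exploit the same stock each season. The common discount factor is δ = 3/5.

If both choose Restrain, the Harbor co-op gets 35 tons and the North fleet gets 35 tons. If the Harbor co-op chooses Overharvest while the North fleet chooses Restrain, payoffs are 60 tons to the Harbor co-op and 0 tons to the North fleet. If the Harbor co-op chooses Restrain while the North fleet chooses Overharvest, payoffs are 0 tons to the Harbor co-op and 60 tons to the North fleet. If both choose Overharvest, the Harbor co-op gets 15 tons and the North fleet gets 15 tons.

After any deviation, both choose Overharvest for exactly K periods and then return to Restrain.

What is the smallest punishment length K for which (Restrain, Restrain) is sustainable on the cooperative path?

4

Need Σ_{k=1}^{K} δ^k ≥ (60−35)/(35−15) = 1.2500 at δ = 3/5.
At K = 3 the sum is 1.1760 < 1.2500; at K = 4 it is 1.3056 ≥ 1.2500.
So the minimum punishment length is K = 4.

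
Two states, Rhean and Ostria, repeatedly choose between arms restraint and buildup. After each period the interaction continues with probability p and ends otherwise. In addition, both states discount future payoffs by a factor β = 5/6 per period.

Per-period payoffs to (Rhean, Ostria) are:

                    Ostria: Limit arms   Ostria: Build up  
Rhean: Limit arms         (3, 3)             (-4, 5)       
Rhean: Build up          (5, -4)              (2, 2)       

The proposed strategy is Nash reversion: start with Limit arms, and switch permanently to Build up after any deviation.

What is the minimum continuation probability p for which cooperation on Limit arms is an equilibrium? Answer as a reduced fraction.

4/5

Expected continuation weight on next period's payoff is β·p = 5/6·p, which plays the role of the discount factor.
Cooperation requires 5/6·p ≥ (5−3)/(5−2) = 2/3, hence p ≥ 4/5.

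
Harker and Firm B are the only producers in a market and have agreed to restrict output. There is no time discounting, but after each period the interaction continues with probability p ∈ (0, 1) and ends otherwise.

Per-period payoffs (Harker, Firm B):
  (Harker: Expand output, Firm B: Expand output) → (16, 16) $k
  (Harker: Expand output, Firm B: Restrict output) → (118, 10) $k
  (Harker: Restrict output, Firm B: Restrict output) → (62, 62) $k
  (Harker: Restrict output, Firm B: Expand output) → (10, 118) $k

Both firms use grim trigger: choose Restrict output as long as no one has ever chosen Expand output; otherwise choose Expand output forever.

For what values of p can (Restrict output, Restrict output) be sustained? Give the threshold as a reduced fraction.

28/51

Expected cooperation value is 62 + p·62 + p²·62 + … = 62/(1−p); deviation gives 118 + p·16/(1−p).
62 ≥ 118(1−p) + 16p ⇒ 102p ≥ 56 ⇒ p ≥ 56/102 = 28/51.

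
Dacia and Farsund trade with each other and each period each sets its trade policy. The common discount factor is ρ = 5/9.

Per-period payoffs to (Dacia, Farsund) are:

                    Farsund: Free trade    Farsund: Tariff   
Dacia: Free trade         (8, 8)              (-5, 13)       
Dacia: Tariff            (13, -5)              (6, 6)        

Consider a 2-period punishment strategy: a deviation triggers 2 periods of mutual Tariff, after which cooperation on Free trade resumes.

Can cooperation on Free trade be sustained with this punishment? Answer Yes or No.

IC: ρ+…+ρ^2 ≥ (13−8)/(8−6) = 5/2.
At ρ = 5/9: partial sum = 0.8642 < 2.5000. Cooperation not sustainable.

No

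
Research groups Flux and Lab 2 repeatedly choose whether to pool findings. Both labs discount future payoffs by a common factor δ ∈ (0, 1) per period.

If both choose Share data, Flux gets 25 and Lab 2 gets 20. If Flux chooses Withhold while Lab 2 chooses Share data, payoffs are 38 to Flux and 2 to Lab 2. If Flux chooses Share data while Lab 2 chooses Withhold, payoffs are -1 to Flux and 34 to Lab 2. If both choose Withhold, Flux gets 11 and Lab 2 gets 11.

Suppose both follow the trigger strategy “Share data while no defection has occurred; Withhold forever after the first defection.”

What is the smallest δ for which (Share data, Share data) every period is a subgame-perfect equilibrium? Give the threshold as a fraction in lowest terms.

14/23

For Flux: deviation gain 38−25 = 13, per-period punishment loss 25−11 = 14. IC gives δ ≥ 13/27.
For Lab 2: gain 14, loss 9 per period, so δ ≥ 14/23.
The tighter constraint is Lab 2's, so cooperation needs δ ≥ 14/23.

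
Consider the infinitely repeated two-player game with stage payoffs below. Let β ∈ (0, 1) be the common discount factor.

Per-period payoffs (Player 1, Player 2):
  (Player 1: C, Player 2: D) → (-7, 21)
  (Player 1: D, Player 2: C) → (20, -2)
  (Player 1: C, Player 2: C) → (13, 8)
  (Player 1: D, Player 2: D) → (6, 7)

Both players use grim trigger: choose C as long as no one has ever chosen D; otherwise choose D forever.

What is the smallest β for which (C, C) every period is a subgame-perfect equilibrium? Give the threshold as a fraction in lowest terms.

13/14

Player 1: cooperation gives 13 each period; deviation gives 20 once then 6 forever.
  13/(1−β) ≥ 20 + 6β/(1−β) ⇒ β ≥ 7/14 = 1/2.
Player 2: cooperation gives 8 each period; deviation gives 21 once then 7 forever.
  β ≥ 13/14.
Both must hold, so the binding constraint is Player 2's: β ≥ 13/14.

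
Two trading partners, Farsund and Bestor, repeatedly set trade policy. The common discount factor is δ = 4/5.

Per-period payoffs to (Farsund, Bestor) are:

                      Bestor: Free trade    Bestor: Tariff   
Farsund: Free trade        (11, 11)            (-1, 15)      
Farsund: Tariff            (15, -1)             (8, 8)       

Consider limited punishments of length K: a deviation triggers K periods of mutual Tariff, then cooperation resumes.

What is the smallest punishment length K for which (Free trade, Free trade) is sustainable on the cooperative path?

Need Σ_{k=1}^{K} δ^k ≥ (15−11)/(11−8) = 1.3333 at δ = 4/5.
At K = 1 the sum is 0.8000 < 1.3333; at K = 2 it is 1.4400 ≥ 1.3333.
So the minimum punishment length is K = 2.

2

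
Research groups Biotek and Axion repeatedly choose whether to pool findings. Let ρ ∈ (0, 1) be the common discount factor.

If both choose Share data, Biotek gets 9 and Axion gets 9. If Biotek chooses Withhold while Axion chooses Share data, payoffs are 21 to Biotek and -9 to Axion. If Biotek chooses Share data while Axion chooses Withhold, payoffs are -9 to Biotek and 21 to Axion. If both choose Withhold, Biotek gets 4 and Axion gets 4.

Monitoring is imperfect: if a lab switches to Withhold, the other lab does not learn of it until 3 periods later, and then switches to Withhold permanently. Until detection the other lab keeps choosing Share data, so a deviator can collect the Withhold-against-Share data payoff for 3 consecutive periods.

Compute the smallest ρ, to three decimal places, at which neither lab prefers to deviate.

0.890

Deviating for the 3 undetected periods gains 21−9 = 12 per period over cooperation, then loses 9−4 = 5 per period forever once punishment starts.
Gain: 12(1 + ρ + … + ρ^2); loss: 5·ρ^3/(1−ρ).
No profitable deviation ⇔ 12(1−ρ^3) ≤ 5·ρ^3, i.e. ρ^3 ≥ 12/(12+5) = 12/17.
Hence ρ ≥ (12/17)^(1/3) ≈ 0.890.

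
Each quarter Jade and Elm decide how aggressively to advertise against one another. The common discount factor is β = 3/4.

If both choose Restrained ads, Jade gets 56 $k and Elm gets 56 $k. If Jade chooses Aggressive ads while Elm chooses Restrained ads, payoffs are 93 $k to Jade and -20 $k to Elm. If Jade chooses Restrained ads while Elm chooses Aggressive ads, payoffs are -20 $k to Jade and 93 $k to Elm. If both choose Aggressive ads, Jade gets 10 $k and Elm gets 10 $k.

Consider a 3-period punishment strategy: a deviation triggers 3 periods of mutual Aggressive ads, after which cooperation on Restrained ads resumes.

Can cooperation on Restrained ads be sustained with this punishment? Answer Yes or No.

Comparing payoff streams over the 4 periods until play realigns: cooperate → 56(1+β+…+β^3); deviate → 93 + 10(β+…+β^3).
Cooperation is sustained iff (56−10)(β+…+β^3) ≥ 93−56.
β+…+β^3 = 3/4·(1−(3/4)^3)/(1−3/4) = 1.7344, and (93−56)/(56−10) = 0.8043.
1.7344 ≥ 0.8043, so cooperation is sustainable.

Yes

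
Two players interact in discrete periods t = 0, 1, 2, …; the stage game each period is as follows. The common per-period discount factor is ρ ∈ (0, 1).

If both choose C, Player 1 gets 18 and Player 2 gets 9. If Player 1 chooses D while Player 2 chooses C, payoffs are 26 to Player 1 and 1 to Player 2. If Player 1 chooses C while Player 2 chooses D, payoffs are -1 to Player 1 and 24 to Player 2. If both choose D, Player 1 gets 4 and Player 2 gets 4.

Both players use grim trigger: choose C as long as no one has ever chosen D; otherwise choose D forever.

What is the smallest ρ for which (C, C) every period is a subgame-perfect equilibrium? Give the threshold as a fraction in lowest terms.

3/4

For Player 1: deviation gain 26−18 = 8, per-period punishment loss 18−4 = 14. IC gives ρ ≥ 8/22 = 4/11.
For Player 2: gain 15, loss 5 per period, so ρ ≥ 15/20 = 3/4.
The tighter constraint is Player 2's, so cooperation needs ρ ≥ 3/4.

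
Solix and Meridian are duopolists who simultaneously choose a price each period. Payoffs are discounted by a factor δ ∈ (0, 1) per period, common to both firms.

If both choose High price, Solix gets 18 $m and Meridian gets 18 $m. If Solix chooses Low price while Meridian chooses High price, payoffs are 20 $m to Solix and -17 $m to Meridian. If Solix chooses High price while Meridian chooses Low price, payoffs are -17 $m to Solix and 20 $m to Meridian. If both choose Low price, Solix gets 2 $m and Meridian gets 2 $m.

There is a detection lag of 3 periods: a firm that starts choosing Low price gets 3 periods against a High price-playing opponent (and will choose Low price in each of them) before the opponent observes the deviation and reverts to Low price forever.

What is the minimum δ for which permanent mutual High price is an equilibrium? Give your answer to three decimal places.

Deviating for the 3 undetected periods gains 20−18 = 2 per period over cooperation, then loses 18−2 = 16 per period forever once punishment starts.
Gain: 2(1 + δ + … + δ^2); loss: 16·δ^3/(1−δ).
No profitable deviation ⇔ 2(1−δ^3) ≤ 16·δ^3, i.e. δ^3 ≥ 2/(2+16) = 1/9.
Hence δ ≥ (1/9)^(1/3) ≈ 0.481.

0.481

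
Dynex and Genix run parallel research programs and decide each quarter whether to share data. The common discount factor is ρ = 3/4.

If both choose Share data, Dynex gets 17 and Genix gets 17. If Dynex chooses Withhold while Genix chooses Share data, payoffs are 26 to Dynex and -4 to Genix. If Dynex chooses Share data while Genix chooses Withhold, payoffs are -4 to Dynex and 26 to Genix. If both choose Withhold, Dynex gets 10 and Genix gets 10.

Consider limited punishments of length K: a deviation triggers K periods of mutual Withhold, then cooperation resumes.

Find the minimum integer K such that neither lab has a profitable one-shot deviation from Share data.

IC: ρ(1−ρ^K)/(1−ρ) ≥ (26−17)/(17−10) = 9/7.
With ρ = 3/4: need 1 − ρ^K ≥ 9/7·(1−3/4)/(3/4), i.e. ρ^K ≤ 0.5714.
Since (3/4)^1 = 0.7500 and (3/4)^2 = 0.5625, the smallest such K is 2.

2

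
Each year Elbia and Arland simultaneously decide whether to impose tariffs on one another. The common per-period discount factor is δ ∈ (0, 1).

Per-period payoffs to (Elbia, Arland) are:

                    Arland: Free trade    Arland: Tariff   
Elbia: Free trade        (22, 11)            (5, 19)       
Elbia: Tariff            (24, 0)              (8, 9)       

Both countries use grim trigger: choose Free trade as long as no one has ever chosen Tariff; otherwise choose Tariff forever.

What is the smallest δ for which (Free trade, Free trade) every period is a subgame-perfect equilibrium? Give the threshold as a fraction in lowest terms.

Elbia: cooperation gives 22 each period; deviation gives 24 once then 8 forever.
  22/(1−δ) ≥ 24 + 8δ/(1−δ) ⇒ δ ≥ 2/16 = 1/8.
Arland: cooperation gives 11 each period; deviation gives 19 once then 9 forever.
  δ ≥ 8/10 = 4/5.
Both must hold, so the binding constraint is Arland's: δ ≥ 4/5.

4/5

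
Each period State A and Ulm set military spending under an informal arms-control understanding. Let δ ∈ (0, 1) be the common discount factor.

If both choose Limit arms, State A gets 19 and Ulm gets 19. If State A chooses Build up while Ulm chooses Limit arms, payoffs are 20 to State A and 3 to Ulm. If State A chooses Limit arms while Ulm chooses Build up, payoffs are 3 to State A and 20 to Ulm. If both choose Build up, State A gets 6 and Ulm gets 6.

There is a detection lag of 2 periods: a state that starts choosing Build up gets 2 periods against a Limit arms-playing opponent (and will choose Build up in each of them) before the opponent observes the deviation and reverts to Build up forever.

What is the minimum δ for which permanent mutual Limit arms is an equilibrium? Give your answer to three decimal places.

Deviating for the 2 undetected periods gains 20−19 = 1 per period over cooperation, then loses 19−6 = 13 per period forever once punishment starts.
Gain: 1(1 + δ + … + δ^1); loss: 13·δ^2/(1−δ).
No profitable deviation ⇔ 1(1−δ^2) ≤ 13·δ^2, i.e. δ^2 ≥ 1/(1+13) = 1/14.
Hence δ ≥ (1/14)^(1/2) ≈ 0.267.

0.267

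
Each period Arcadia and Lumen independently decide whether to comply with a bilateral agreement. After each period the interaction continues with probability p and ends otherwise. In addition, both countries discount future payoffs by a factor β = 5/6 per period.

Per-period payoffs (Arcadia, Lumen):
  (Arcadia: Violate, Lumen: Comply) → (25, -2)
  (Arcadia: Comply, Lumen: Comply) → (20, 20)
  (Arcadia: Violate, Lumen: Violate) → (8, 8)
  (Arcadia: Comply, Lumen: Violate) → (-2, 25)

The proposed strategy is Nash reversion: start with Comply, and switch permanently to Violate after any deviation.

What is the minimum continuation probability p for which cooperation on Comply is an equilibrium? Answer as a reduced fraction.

6/17

Expected continuation weight on next period's payoff is β·p = 5/6·p, which plays the role of the discount factor.
Cooperation requires 5/6·p ≥ (25−20)/(25−8) = 5/17, hence p ≥ 6/17.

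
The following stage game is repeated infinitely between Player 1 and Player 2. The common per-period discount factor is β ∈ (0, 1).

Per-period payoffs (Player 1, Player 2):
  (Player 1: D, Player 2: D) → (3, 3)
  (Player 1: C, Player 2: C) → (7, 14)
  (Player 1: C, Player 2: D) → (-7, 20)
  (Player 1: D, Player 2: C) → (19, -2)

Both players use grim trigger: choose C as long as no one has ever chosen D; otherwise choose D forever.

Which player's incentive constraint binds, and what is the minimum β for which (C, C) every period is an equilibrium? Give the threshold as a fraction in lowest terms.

For Player 1: deviation gain 19−7 = 12, per-period punishment loss 7−3 = 4. IC gives β ≥ 12/16 = 3/4.
For Player 2: gain 6, loss 11 per period, so β ≥ 6/17.
The tighter constraint is Player 1's, so cooperation needs β ≥ 3/4.

Player 1; β ≥ 3/4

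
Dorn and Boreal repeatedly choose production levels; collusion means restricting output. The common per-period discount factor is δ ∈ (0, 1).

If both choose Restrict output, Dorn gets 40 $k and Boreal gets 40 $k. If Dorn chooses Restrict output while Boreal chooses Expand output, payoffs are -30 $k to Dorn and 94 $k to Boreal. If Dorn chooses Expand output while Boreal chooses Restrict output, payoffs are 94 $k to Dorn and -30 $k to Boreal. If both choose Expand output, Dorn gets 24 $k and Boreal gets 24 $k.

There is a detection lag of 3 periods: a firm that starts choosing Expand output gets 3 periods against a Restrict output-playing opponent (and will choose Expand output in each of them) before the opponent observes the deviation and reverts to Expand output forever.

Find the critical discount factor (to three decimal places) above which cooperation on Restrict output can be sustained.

Deviating for the 3 undetected periods gains 94−40 = 54 per period over cooperation, then loses 40−24 = 16 per period forever once punishment starts.
Gain: 54(1 + δ + … + δ^2); loss: 16·δ^3/(1−δ).
No profitable deviation ⇔ 54(1−δ^3) ≤ 16·δ^3, i.e. δ^3 ≥ 54/(54+16) = 27/35.
Hence δ ≥ (27/35)^(1/3) ≈ 0.917.

0.917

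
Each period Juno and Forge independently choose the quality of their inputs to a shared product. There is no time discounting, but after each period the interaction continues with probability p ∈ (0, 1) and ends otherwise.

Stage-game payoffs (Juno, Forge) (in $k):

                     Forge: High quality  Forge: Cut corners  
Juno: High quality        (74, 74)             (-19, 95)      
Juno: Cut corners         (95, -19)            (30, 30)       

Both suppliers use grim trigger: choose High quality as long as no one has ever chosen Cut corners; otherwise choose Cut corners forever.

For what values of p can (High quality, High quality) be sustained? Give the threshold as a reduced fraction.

With no time discounting, the continuation probability p plays the role of the discount factor.
Grim-trigger IC: 74/(1−p) ≥ 95 + 30p/(1−p) ⇒ p ≥ (95−74)/(95−30) = 21/65.

21/65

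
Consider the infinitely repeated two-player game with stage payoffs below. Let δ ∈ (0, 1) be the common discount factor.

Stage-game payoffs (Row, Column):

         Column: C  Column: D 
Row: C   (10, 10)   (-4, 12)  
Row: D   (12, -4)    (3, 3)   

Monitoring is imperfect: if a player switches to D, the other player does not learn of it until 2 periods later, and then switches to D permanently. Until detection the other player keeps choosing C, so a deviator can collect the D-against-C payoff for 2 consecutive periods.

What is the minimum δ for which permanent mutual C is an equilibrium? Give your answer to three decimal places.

0.471

A deviator earns 12 for 2 periods, then 3 forever; cooperating earns 10 forever. Multiplying the IC by (1−δ):
10 ≥ 12(1−δ^2) + 3δ^2, so 9·δ^2 ≥ 2 and δ^2 ≥ 2/9.
δ ≥ (2/9)^(1/2) ≈ 0.471.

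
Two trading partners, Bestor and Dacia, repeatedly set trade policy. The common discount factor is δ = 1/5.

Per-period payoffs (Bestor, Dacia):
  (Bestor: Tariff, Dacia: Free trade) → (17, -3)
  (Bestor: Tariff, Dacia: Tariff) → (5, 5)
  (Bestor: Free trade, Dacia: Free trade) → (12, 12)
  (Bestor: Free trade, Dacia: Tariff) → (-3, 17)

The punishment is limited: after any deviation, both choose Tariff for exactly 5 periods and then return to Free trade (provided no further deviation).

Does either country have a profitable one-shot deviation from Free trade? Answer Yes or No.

Yes

A one-shot deviation gives 17 now, then 5 for 5 periods, then back to 12.
Gain from deviating: (17−12) today; loss: (12−5) in each of the next 5 periods.
No-deviation condition: (12−5)(δ+…+δ^5) ≥ 17−12, i.e. δ+…+δ^5 ≥ 5/7.
At δ = 1/5: δ+…+δ^5 = 0.2499 < 0.7143.
So cooperation is not sustainable.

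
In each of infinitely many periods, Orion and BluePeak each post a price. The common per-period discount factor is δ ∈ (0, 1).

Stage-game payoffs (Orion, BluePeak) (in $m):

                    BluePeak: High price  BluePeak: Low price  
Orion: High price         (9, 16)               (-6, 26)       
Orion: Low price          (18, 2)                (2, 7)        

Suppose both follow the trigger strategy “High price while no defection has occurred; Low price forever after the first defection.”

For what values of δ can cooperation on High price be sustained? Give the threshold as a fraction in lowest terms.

9/16

For Orion: deviation gain 18−9 = 9, per-period punishment loss 9−2 = 7. IC gives δ ≥ 9/16.
For BluePeak: gain 10, loss 9 per period, so δ ≥ 10/19.
The tighter constraint is Orion's, so cooperation needs δ ≥ 9/16.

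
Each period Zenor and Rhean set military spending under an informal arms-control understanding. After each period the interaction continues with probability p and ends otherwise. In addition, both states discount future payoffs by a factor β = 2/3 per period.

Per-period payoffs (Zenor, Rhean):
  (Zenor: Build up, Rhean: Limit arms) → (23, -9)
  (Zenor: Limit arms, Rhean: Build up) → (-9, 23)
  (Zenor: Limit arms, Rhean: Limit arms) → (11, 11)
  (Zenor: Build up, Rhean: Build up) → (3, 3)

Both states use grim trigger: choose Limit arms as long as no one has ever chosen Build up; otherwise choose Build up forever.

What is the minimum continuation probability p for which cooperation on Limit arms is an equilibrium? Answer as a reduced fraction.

Expected continuation weight on next period's payoff is β·p = 2/3·p, which plays the role of the discount factor.
Cooperation requires 2/3·p ≥ (23−11)/(23−3) = 3/5, hence p ≥ 9/10.

9/10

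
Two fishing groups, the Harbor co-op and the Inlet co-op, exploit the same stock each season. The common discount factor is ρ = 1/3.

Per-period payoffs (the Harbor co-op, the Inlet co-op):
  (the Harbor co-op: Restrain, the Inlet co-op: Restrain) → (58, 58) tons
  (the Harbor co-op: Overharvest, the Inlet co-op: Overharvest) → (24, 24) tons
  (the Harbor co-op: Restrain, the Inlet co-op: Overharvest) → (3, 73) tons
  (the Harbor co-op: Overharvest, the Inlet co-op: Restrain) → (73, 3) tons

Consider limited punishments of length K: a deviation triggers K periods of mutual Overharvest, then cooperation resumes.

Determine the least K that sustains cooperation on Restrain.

Need Σ_{k=1}^{K} ρ^k ≥ (73−58)/(58−24) = 0.4412 at ρ = 1/3.
At K = 1 the sum is 0.3333 < 0.4412; at K = 2 it is 0.4444 ≥ 0.4412.
So the minimum punishment length is K = 2.

2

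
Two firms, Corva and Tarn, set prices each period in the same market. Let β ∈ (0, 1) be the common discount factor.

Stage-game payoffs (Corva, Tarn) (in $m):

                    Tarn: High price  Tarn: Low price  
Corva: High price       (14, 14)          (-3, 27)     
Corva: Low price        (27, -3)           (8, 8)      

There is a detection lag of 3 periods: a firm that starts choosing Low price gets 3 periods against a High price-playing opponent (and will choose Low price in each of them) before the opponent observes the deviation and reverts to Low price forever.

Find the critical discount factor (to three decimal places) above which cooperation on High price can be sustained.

0.881

Deviating for the 3 undetected periods gains 27−14 = 13 per period over cooperation, then loses 14−8 = 6 per period forever once punishment starts.
Gain: 13(1 + β + … + β^2); loss: 6·β^3/(1−β).
No profitable deviation ⇔ 13(1−β^3) ≤ 6·β^3, i.e. β^3 ≥ 13/(13+6) = 13/19.
Hence β ≥ (13/19)^(1/3) ≈ 0.881.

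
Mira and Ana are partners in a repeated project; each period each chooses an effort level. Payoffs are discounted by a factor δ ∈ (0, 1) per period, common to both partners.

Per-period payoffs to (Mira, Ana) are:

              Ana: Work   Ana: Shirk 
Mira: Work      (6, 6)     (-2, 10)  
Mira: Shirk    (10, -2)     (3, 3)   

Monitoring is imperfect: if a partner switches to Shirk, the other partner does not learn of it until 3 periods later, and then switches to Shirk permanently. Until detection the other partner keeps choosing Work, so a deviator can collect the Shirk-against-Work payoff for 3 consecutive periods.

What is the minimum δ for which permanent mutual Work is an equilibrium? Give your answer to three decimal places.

0.830

Deviating for the 3 undetected periods gains 10−6 = 4 per period over cooperation, then loses 6−3 = 3 per period forever once punishment starts.
Gain: 4(1 + δ + … + δ^2); loss: 3·δ^3/(1−δ).
No profitable deviation ⇔ 4(1−δ^3) ≤ 3·δ^3, i.e. δ^3 ≥ 4/(4+3) = 4/7.
Hence δ ≥ (4/7)^(1/3) ≈ 0.830.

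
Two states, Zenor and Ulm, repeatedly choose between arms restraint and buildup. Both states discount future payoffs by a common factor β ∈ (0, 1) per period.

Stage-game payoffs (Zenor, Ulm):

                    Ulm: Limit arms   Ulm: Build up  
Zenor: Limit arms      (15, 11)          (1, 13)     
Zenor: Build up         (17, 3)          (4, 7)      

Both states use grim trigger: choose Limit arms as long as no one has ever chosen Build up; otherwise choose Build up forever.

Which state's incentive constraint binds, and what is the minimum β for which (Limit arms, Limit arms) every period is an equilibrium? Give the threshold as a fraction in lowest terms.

Ulm; β ≥ 1/3

Zenor: cooperation gives 15 each period; deviation gives 17 once then 4 forever.
  15/(1−β) ≥ 17 + 4β/(1−β) ⇒ β ≥ 2/13.
Ulm: cooperation gives 11 each period; deviation gives 13 once then 7 forever.
  β ≥ 2/6 = 1/3.
Both must hold, so the binding constraint is Ulm's: β ≥ 1/3.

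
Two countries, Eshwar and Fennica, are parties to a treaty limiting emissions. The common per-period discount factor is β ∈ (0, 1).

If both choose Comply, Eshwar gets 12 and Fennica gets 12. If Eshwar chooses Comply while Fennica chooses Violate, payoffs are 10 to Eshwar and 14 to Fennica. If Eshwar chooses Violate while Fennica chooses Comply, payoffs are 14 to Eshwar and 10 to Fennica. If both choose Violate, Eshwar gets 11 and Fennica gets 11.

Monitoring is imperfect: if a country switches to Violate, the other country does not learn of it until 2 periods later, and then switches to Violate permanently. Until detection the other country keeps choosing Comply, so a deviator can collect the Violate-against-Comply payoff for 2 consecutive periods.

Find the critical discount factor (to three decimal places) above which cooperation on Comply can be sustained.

A deviator earns 14 for 2 periods, then 11 forever; cooperating earns 12 forever. Multiplying the IC by (1−β):
12 ≥ 14(1−β^2) + 11β^2, so 3·β^2 ≥ 2 and β^2 ≥ 2/3.
β ≥ (2/3)^(1/2) ≈ 0.816.

0.816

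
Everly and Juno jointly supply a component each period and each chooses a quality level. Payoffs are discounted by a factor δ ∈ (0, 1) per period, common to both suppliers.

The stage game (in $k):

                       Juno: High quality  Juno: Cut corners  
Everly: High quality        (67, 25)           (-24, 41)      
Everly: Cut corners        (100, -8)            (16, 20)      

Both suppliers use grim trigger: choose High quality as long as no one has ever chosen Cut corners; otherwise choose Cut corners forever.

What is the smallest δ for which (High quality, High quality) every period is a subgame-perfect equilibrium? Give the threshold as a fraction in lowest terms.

16/21

For Everly: deviation gain 100−67 = 33, per-period punishment loss 67−16 = 51. IC gives δ ≥ 33/84 = 11/28.
For Juno: gain 16, loss 5 per period, so δ ≥ 16/21.
The tighter constraint is Juno's, so cooperation needs δ ≥ 16/21.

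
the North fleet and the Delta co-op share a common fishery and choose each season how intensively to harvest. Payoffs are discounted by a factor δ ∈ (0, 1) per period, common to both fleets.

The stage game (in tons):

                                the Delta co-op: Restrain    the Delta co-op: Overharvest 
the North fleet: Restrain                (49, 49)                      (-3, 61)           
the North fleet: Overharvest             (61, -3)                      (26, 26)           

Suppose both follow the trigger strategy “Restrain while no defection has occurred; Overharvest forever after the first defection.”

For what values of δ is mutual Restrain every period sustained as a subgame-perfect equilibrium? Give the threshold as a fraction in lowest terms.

Cooperation forever yields 49 each period: 49/(1−δ).
Deviating yields 61 once, then 26 forever: 61 + 26δ/(1−δ).
No profitable deviation requires 49/(1−δ) ≥ 61 + 26δ/(1−δ).
Multiplying by (1−δ): 49 ≥ 61(1−δ) + 26δ = 61 − 35δ.
So 35δ ≥ 12, i.e. δ ≥ 12/35.

12/35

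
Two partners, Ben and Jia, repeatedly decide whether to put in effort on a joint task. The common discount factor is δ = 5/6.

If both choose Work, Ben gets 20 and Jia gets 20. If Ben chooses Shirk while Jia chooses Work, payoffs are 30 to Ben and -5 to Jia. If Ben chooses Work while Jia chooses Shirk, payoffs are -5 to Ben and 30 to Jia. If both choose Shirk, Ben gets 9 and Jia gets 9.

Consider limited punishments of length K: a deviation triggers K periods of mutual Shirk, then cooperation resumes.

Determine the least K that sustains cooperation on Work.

2

No profitable deviation requires (20−9)(δ+…+δ^K) ≥ 30−20, i.e. δ+…+δ^K ≥ 10/11 ≈ 0.9091.
With δ = 5/6, the partial sums are K=1: 0.8333, K=2: 1.5278.
K = 2 is the first length at which the sum reaches 0.9091.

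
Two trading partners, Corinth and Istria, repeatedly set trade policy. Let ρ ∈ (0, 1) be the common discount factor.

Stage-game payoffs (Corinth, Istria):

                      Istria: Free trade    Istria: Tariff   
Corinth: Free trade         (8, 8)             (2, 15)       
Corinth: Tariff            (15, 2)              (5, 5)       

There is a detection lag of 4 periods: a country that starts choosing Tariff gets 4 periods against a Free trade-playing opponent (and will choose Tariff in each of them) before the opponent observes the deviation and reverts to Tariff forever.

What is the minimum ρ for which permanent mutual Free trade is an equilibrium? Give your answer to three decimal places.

A deviator earns 15 for 4 periods, then 5 forever; cooperating earns 8 forever. Multiplying the IC by (1−ρ):
8 ≥ 15(1−ρ^4) + 5ρ^4, so 10·ρ^4 ≥ 7 and ρ^4 ≥ 7/10.
ρ ≥ (7/10)^(1/4) ≈ 0.915.

0.915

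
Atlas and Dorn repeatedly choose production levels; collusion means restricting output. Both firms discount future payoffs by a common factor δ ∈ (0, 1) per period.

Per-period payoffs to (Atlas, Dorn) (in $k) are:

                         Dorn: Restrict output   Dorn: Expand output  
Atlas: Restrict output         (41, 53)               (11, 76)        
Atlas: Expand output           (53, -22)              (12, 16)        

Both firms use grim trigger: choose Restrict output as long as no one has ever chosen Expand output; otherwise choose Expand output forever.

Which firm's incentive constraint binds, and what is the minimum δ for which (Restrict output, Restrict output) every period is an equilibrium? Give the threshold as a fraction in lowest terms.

Dorn; δ ≥ 23/60

Atlas's threshold: (53−41)/(53−12) = 12/41.
Dorn's threshold: (76−53)/(76−16) = 23/60.
12/41 < 23/60, so Dorn binds and δ* = 23/60.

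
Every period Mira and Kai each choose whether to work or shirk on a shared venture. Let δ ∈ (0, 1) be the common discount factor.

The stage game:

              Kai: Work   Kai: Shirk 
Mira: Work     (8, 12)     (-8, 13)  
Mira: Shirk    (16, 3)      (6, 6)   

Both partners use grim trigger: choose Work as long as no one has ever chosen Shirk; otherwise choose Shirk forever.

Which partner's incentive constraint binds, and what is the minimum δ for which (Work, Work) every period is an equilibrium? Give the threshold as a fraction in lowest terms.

Mira; δ ≥ 4/5

Mira's threshold: (16−8)/(16−6) = 4/5.
Kai's threshold: (13−12)/(13−6) = 1/7.
4/5 > 1/7, so Mira binds and δ* = 4/5.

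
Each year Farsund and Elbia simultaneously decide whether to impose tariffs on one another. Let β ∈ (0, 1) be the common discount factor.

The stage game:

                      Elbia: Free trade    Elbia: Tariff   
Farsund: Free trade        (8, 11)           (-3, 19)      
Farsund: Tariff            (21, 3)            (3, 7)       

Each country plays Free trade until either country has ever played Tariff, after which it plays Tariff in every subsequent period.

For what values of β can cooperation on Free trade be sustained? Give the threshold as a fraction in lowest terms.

13/18

Farsund: cooperation gives 8 each period; deviation gives 21 once then 3 forever.
  8/(1−β) ≥ 21 + 3β/(1−β) ⇒ β ≥ 13/18.
Elbia: cooperation gives 11 each period; deviation gives 19 once then 7 forever.
  β ≥ 8/12 = 2/3.
Both must hold, so the binding constraint is Farsund's: β ≥ 13/18.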